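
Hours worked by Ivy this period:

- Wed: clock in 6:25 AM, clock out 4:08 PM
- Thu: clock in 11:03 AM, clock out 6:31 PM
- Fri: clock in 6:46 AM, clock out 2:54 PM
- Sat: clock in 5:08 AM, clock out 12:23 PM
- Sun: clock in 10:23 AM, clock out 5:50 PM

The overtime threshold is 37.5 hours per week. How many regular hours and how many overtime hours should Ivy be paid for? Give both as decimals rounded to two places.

Wed: 6:25 AM–4:08 PM = 9 h 43 min
Thu: 11:03 AM–6:31 PM = 7 h 28 min
Fri: 6:46 AM–2:54 PM = 8 h 8 min
Sat: 5:08 AM–12:23 PM = 7 h 15 min
Sun: 10:23 AM–5:50 PM = 7 h 27 min
Total worked: 40 h 1 min = 40.02 h.
Threshold 37.5 h → overtime 2 h 31 min, regular 37 h 30 min.

Regular 37.50 hours, overtime 2.52 hours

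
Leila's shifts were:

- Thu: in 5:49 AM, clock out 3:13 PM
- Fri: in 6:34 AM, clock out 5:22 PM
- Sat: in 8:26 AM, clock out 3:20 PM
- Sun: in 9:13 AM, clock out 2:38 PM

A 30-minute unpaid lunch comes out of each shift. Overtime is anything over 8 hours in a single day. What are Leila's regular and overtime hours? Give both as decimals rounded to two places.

Thu: 5:49 AM–3:13 PM = 9 h 24 min; less 30 min break → 8 h 54 min
Fri: 6:34 AM–5:22 PM = 10 h 48 min; less 30 min break → 10 h 18 min
Sat: 8:26 AM–3:20 PM = 6 h 54 min; less 30 min break → 6 h 24 min
Sun: 9:13 AM–2:38 PM = 5 h 25 min; less 30 min break → 4 h 55 min
Thu reg 8 h 0 min / OT 0 h 54 min; Fri reg 8 h 0 min / OT 2 h 18 min; Sat reg 6 h 24 min / OT 0 h 0 min; Sun reg 4 h 55 min / OT 0 h 0 min.
Totals: regular 27 h 19 min, overtime 3 h 12 min.

Regular 27.32 hours, overtime 3.20 hours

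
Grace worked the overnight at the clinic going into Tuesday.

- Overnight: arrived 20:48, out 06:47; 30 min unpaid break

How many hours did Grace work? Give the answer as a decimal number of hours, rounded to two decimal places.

9.48 hours

Overnight: 20:48 → midnight = 3 h 12 min; midnight → 06:47 = 6 h 47 min; span 9 h 59 min; less 30 min break → 9 h 29 min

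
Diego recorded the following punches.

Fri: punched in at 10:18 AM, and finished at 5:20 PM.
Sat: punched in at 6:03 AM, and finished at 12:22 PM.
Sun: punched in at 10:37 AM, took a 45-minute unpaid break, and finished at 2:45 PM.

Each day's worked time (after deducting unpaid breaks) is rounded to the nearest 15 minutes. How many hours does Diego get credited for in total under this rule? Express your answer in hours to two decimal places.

16.75 hours

Fri: 10:18 AM–5:20 PM = 7 h 2 min → rounds to 7 h 0 min
Sat: 6:03 AM–12:22 PM = 6 h 19 min → rounds to 6 h 15 min
Sun: 10:37 AM–2:45 PM = 4 h 8 min − 45 min = 3 h 23 min → rounds to 3 h 30 min
Total credited: 16 h 45 min.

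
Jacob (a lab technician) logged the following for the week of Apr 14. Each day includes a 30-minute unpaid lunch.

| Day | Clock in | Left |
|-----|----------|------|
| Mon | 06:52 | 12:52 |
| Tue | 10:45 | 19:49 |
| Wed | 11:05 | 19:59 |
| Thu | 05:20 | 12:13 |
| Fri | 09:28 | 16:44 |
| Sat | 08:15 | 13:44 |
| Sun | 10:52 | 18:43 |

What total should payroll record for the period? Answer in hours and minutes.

Mon: 06:52–12:52 = 6 h 0 min; less 30 min break → 5 h 30 min
Tue: 10:45–19:49 = 9 h 4 min; less 30 min break → 8 h 34 min
Wed: 11:05–19:59 = 8 h 54 min; less 30 min break → 8 h 24 min
Thu: 05:20–12:13 = 6 h 53 min; less 30 min break → 6 h 23 min
Fri: 09:28–16:44 = 7 h 16 min; less 30 min break → 6 h 46 min
Sat: 08:15–13:44 = 5 h 29 min; less 30 min break → 4 h 59 min
Sun: 10:52–18:43 = 7 h 51 min; less 30 min break → 7 h 21 min
Total: 5 h 30 min + 8 h 34 min + 8 h 24 min + 6 h 23 min + 6 h 46 min + 4 h 59 min + 7 h 21 min = 47 h 57 min.

47 h 57 min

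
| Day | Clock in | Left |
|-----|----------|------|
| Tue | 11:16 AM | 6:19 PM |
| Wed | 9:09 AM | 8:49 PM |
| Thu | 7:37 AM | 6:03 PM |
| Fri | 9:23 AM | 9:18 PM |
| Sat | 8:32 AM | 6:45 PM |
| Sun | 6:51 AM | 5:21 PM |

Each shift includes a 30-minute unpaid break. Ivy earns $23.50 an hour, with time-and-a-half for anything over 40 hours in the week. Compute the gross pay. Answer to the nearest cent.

Tue: 11:16 AM–6:19 PM = 7 h 3 min; less 30 min break → 6 h 33 min
Wed: 9:09 AM–8:49 PM = 11 h 40 min; less 30 min break → 11 h 10 min
Thu: 7:37 AM–6:03 PM = 10 h 26 min; less 30 min break → 9 h 56 min
Fri: 9:23 AM–9:18 PM = 11 h 55 min; less 30 min break → 11 h 25 min
Sat: 8:32 AM–6:45 PM = 10 h 13 min; less 30 min break → 9 h 43 min
Sun: 6:51 AM–5:21 PM = 10 h 30 min; less 30 min break → 10 h 0 min
Total worked: 58 h 47 min = 3527 min.
Regular 40 h 0 min = 2400 min at $23.50/h; overtime 18 h 47 min = 1127 min at $35.25/h.
Pay = (2400 × $23.50 + 1127 × $35.25) ÷ 60 = $1602.11.

$1602.11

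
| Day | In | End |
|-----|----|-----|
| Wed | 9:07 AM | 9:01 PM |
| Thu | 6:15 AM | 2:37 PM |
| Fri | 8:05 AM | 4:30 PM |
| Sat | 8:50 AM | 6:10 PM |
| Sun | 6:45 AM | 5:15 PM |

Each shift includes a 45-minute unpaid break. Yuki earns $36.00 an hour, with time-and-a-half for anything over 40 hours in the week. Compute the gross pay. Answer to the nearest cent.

Wed: 9:07 AM–9:01 PM = 11 h 54 min; less 45 min break → 11 h 9 min
Thu: 6:15 AM–2:37 PM = 8 h 22 min; less 45 min break → 7 h 37 min
Fri: 8:05 AM–4:30 PM = 8 h 25 min; less 45 min break → 7 h 40 min
Sat: 8:50 AM–6:10 PM = 9 h 20 min; less 45 min break → 8 h 35 min
Sun: 6:45 AM–5:15 PM = 10 h 30 min; less 45 min break → 9 h 45 min
Total worked: 44 h 46 min = 2686 min.
Regular 40 h 0 min = 2400 min at $36.00/h; overtime 4 h 46 min = 286 min at $54.00/h.
Pay = (2400 × $36.00 + 286 × $54.00) ÷ 60 = $1697.40.

$1697.40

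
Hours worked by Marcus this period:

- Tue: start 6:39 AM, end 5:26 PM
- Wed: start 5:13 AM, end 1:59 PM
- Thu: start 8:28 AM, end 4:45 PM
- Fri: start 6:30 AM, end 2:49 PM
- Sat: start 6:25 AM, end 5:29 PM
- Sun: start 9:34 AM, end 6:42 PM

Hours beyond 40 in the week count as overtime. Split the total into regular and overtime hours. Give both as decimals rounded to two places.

Tue: 6:39 AM–5:26 PM = 10 h 47 min
Wed: 5:13 AM–1:59 PM = 8 h 46 min
Thu: 8:28 AM–4:45 PM = 8 h 17 min
Fri: 6:30 AM–2:49 PM = 8 h 19 min
Sat: 6:25 AM–5:29 PM = 11 h 4 min
Sun: 9:34 AM–6:42 PM = 9 h 8 min
Total worked: 56 h 21 min = 56.35 h.
Threshold 40 h → overtime 16 h 21 min, regular 40 h 0 min.

Regular 40.00 hours, overtime 16.35 hours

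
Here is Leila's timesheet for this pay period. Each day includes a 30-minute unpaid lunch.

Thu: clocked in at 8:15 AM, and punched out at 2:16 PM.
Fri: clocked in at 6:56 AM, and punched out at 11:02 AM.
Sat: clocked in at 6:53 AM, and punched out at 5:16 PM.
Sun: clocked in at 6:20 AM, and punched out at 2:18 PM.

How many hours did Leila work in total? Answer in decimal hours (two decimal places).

Thu: 8:15 AM–2:16 PM = 6 h 1 min; less 30 min break → 5 h 31 min
Fri: 6:56 AM–11:02 AM = 4 h 6 min; less 30 min break → 3 h 36 min
Sat: 6:53 AM–5:16 PM = 10 h 23 min; less 30 min break → 9 h 53 min
Sun: 6:20 AM–2:18 PM = 7 h 58 min; less 30 min break → 7 h 28 min
Total: 5 h 31 min + 3 h 36 min + 9 h 53 min + 7 h 28 min = 26 h 28 min.

26.47 hours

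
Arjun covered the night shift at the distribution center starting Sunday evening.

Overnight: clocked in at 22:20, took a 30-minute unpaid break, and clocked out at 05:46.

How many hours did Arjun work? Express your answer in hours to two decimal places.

6.93 hours

Overnight: 22:20 → midnight = 1 h 40 min; midnight → 05:46 = 5 h 46 min; span 7 h 26 min; less 30 min break → 6 h 56 min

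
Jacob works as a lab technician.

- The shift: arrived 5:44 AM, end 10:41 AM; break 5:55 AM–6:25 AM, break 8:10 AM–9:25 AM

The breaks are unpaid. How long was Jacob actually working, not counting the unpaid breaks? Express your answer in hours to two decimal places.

The shift: 5:44 AM–10:41 AM = 4 h 57 min; less 105 min break → 3 h 12 min

3.20 hours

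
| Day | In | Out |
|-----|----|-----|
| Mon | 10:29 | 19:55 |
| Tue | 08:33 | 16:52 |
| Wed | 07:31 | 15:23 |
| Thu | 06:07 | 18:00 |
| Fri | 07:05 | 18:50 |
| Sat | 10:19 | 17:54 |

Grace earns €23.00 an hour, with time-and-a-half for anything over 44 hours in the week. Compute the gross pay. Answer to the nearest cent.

€1454.75

Mon: 10:29–19:55 = 9 h 26 min
Tue: 08:33–16:52 = 8 h 19 min
Wed: 07:31–15:23 = 7 h 52 min
Thu: 06:07–18:00 = 11 h 53 min
Fri: 07:05–18:50 = 11 h 45 min
Sat: 10:19–17:54 = 7 h 35 min
Total worked: 56 h 50 min = 3410 min.
Regular 44 h 0 min = 2640 min at €23.00/h; overtime 12 h 50 min = 770 min at €34.50/h.
Pay = (2640 × €23.00 + 770 × €34.50) ÷ 60 = €1454.75.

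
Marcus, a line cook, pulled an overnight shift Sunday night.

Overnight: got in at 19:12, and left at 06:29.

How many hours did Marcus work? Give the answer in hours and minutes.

11 h 17 min

Overnight: 19:12 → midnight = 4 h 48 min; midnight → 06:29 = 6 h 29 min; span 11 h 17 min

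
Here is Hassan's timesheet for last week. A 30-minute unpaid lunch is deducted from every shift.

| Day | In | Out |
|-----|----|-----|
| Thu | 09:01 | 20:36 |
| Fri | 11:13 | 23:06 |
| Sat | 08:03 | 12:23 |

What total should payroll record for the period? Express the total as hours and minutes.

Thu: 09:01–20:36 = 11 h 35 min; less 30 min break → 11 h 5 min
Fri: 11:13–23:06 = 11 h 53 min; less 30 min break → 11 h 23 min
Sat: 08:03–12:23 = 4 h 20 min; less 30 min break → 3 h 50 min
Total: 11 h 5 min + 11 h 23 min + 3 h 50 min = 26 h 18 min.

26 h 18 min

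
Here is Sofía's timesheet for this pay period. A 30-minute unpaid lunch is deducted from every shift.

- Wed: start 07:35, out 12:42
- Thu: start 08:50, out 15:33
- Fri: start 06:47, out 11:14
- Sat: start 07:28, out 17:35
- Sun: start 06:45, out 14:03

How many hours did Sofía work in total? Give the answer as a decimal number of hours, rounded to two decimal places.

Wed: 07:35–12:42 = 5 h 7 min; less 30 min break → 4 h 37 min
Thu: 08:50–15:33 = 6 h 43 min; less 30 min break → 6 h 13 min
Fri: 06:47–11:14 = 4 h 27 min; less 30 min break → 3 h 57 min
Sat: 07:28–17:35 = 10 h 7 min; less 30 min break → 9 h 37 min
Sun: 06:45–14:03 = 7 h 18 min; less 30 min break → 6 h 48 min
Total: 4 h 37 min + 6 h 13 min + 3 h 57 min + 9 h 37 min + 6 h 48 min = 31 h 12 min.

31.20 hours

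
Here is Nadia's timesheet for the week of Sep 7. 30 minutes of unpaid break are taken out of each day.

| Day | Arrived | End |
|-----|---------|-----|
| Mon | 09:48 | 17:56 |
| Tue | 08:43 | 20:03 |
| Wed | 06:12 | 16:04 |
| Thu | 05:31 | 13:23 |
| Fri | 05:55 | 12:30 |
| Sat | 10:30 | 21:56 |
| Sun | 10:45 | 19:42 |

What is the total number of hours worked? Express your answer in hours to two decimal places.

60.67 hours

Mon: 09:48–17:56 = 8 h 8 min; less 30 min break → 7 h 38 min
Tue: 08:43–20:03 = 11 h 20 min; less 30 min break → 10 h 50 min
Wed: 06:12–16:04 = 9 h 52 min; less 30 min break → 9 h 22 min
Thu: 05:31–13:23 = 7 h 52 min; less 30 min break → 7 h 22 min
Fri: 05:55–12:30 = 6 h 35 min; less 30 min break → 6 h 5 min
Sat: 10:30–21:56 = 11 h 26 min; less 30 min break → 10 h 56 min
Sun: 10:45–19:42 = 8 h 57 min; less 30 min break → 8 h 27 min
Total: 7 h 38 min + 10 h 50 min + 9 h 22 min + 7 h 22 min + 6 h 5 min + 10 h 56 min + 8 h 27 min = 60 h 40 min.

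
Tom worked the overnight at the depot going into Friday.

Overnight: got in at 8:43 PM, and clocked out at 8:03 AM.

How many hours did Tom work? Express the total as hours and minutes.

Overnight: 8:43 PM → midnight = 3 h 17 min; midnight → 8:03 AM = 8 h 3 min; span 11 h 20 min

11 h 20 min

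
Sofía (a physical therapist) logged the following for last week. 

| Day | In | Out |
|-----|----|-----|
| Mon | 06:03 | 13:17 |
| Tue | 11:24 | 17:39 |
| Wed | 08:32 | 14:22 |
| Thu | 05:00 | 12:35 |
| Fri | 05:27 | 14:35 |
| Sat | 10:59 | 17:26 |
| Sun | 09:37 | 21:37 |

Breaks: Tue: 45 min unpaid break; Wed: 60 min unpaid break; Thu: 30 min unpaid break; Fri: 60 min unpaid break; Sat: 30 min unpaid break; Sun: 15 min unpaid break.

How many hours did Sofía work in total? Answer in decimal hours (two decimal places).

50.48 hours

Mon: 06:03–13:17 = 7 h 14 min
Tue: 11:24–17:39 = 6 h 15 min; less 45 min break → 5 h 30 min
Wed: 08:32–14:22 = 5 h 50 min; less 60 min break → 4 h 50 min
Thu: 05:00–12:35 = 7 h 35 min; less 30 min break → 7 h 5 min
Fri: 05:27–14:35 = 9 h 8 min; less 60 min break → 8 h 8 min
Sat: 10:59–17:26 = 6 h 27 min; less 30 min break → 5 h 57 min
Sun: 09:37–21:37 = 12 h 0 min; less 15 min break → 11 h 45 min
Total: 7 h 14 min + 5 h 30 min + 4 h 50 min + 7 h 5 min + 8 h 8 min + 5 h 57 min + 11 h 45 min = 50 h 29 min.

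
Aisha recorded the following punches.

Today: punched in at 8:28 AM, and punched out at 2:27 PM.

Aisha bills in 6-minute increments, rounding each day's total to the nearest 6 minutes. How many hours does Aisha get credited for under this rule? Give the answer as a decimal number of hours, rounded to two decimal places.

6.00 hours

Today: 8:28 AM–2:27 PM = 5 h 59 min → rounds to 6 h 0 min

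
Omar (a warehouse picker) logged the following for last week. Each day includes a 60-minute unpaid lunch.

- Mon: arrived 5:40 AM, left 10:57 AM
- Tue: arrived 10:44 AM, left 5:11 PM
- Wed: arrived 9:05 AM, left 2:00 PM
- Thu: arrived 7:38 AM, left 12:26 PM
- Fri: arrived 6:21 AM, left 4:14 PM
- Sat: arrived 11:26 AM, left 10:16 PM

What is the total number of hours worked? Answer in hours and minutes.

36 h 10 min

Mon: 5:40 AM–10:57 AM = 5 h 17 min; less 60 min break → 4 h 17 min
Tue: 10:44 AM–5:11 PM = 6 h 27 min; less 60 min break → 5 h 27 min
Wed: 9:05 AM–2:00 PM = 4 h 55 min; less 60 min break → 3 h 55 min
Thu: 7:38 AM–12:26 PM = 4 h 48 min; less 60 min break → 3 h 48 min
Fri: 6:21 AM–4:14 PM = 9 h 53 min; less 60 min break → 8 h 53 min
Sat: 11:26 AM–10:16 PM = 10 h 50 min; less 60 min break → 9 h 50 min
Total: 4 h 17 min + 5 h 27 min + 3 h 55 min + 3 h 48 min + 8 h 53 min + 9 h 50 min = 36 h 10 min.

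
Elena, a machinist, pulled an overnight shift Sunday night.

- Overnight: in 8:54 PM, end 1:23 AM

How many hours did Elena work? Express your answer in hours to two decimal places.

4.48 hours

Overnight: 8:54 PM → midnight = 3 h 6 min; midnight → 1:23 AM = 1 h 23 min; span 4 h 29 min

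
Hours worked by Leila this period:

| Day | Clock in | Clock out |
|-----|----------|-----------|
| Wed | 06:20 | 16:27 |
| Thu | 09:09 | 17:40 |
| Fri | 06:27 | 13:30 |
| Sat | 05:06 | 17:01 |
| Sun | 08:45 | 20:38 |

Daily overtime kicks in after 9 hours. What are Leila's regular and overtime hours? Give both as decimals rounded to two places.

Regular 42.57 hours, overtime 6.92 hours

Wed: 06:20–16:27 = 10 h 7 min
Thu: 09:09–17:40 = 8 h 31 min
Fri: 06:27–13:30 = 7 h 3 min
Sat: 05:06–17:01 = 11 h 55 min
Sun: 08:45–20:38 = 11 h 53 min
Wed reg 9 h 0 min / OT 1 h 7 min; Thu reg 8 h 31 min / OT 0 h 0 min; Fri reg 7 h 3 min / OT 0 h 0 min; Sat reg 9 h 0 min / OT 2 h 55 min; Sun reg 9 h 0 min / OT 2 h 53 min.
Totals: regular 42 h 34 min, overtime 6 h 55 min.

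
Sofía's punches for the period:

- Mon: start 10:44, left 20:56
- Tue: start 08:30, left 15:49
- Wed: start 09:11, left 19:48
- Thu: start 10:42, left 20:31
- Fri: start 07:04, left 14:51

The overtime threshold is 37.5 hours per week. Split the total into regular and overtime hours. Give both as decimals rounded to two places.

Regular 37.50 hours, overtime 8.23 hours

Mon: 10:44–20:56 = 10 h 12 min
Tue: 08:30–15:49 = 7 h 19 min
Wed: 09:11–19:48 = 10 h 37 min
Thu: 10:42–20:31 = 9 h 49 min
Fri: 07:04–14:51 = 7 h 47 min
Total worked: 45 h 44 min = 45.73 h.
Threshold 37.5 h → overtime 8 h 14 min, regular 37 h 30 min.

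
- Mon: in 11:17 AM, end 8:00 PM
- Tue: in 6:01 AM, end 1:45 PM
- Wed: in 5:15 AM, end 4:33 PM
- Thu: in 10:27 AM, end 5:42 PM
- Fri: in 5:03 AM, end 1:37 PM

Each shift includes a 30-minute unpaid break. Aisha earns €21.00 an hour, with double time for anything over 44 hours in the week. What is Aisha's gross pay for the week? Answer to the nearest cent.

€862.40

Mon: 11:17 AM–8:00 PM = 8 h 43 min; less 30 min break → 8 h 13 min
Tue: 6:01 AM–1:45 PM = 7 h 44 min; less 30 min break → 7 h 14 min
Wed: 5:15 AM–4:33 PM = 11 h 18 min; less 30 min break → 10 h 48 min
Thu: 10:27 AM–5:42 PM = 7 h 15 min; less 30 min break → 6 h 45 min
Fri: 5:03 AM–1:37 PM = 8 h 34 min; less 30 min break → 8 h 4 min
Total worked: 41 h 4 min = 2464 min.
Regular 41 h 4 min = 2464 min at €21.00/h; overtime 0 h 0 min = 0 min at €42.00/h.
Pay = (2464 × €21.00 + 0 × €42.00) ÷ 60 = €862.40.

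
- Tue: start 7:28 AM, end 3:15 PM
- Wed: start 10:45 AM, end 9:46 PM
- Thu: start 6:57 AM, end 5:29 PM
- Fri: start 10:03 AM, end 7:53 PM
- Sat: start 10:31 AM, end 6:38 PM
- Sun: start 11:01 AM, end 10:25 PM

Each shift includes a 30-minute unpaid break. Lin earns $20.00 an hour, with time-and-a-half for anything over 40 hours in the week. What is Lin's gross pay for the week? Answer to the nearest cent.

Tue: 7:28 AM–3:15 PM = 7 h 47 min; less 30 min break → 7 h 17 min
Wed: 10:45 AM–9:46 PM = 11 h 1 min; less 30 min break → 10 h 31 min
Thu: 6:57 AM–5:29 PM = 10 h 32 min; less 30 min break → 10 h 2 min
Fri: 10:03 AM–7:53 PM = 9 h 50 min; less 30 min break → 9 h 20 min
Sat: 10:31 AM–6:38 PM = 8 h 7 min; less 30 min break → 7 h 37 min
Sun: 11:01 AM–10:25 PM = 11 h 24 min; less 30 min break → 10 h 54 min
Total worked: 55 h 41 min = 3341 min.
Regular 40 h 0 min = 2400 min at $20.00/h; overtime 15 h 41 min = 941 min at $30.00/h.
Pay = (2400 × $20.00 + 941 × $30.00) ÷ 60 = $1270.50.

$1270.50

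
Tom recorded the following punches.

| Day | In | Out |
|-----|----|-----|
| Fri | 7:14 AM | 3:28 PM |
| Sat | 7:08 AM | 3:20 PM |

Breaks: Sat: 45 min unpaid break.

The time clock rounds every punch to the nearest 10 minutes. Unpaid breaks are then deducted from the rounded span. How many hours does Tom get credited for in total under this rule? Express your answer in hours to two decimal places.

Fri: in 7:14 AM→7:10 AM, out 3:28 PM→3:30 PM; 8 h 20 min
Sat: in 7:08 AM→7:10 AM, out 3:20 PM→3:20 PM; 8 h 10 min − 45 min = 7 h 25 min
Total credited: 15 h 45 min.

15.75 hours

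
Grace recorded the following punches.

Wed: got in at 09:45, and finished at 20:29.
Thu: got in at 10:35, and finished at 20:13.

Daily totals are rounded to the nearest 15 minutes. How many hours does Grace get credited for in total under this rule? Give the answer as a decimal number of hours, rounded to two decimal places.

20.50 hours

Wed: 09:45–20:29 = 10 h 44 min → rounds to 10 h 45 min
Thu: 10:35–20:13 = 9 h 38 min → rounds to 9 h 45 min
Total credited: 20 h 30 min.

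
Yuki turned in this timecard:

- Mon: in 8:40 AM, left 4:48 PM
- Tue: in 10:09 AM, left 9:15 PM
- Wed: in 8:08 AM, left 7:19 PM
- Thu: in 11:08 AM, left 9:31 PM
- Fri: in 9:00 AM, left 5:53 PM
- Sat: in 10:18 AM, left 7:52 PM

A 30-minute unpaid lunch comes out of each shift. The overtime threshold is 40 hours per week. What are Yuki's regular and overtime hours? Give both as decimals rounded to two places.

Regular 40.00 hours, overtime 16.25 hours

Mon: 8:40 AM–4:48 PM = 8 h 8 min; less 30 min break → 7 h 38 min
Tue: 10:09 AM–9:15 PM = 11 h 6 min; less 30 min break → 10 h 36 min
Wed: 8:08 AM–7:19 PM = 11 h 11 min; less 30 min break → 10 h 41 min
Thu: 11:08 AM–9:31 PM = 10 h 23 min; less 30 min break → 9 h 53 min
Fri: 9:00 AM–5:53 PM = 8 h 53 min; less 30 min break → 8 h 23 min
Sat: 10:18 AM–7:52 PM = 9 h 34 min; less 30 min break → 9 h 4 min
Total worked: 56 h 15 min = 56.25 h.
Threshold 40 h → overtime 16 h 15 min, regular 40 h 0 min.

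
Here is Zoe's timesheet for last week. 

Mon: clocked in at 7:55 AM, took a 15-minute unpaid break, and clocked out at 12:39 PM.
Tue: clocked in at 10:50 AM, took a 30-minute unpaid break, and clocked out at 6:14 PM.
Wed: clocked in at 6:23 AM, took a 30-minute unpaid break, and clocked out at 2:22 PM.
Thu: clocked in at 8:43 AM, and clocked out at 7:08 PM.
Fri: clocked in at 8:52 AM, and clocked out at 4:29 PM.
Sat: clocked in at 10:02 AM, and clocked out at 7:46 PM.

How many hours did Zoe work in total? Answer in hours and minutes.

Mon: 7:55 AM–12:39 PM = 4 h 44 min; less 15 min break → 4 h 29 min
Tue: 10:50 AM–6:14 PM = 7 h 24 min; less 30 min break → 6 h 54 min
Wed: 6:23 AM–2:22 PM = 7 h 59 min; less 30 min break → 7 h 29 min
Thu: 8:43 AM–7:08 PM = 10 h 25 min
Fri: 8:52 AM–4:29 PM = 7 h 37 min
Sat: 10:02 AM–7:46 PM = 9 h 44 min
Total: 4 h 29 min + 6 h 54 min + 7 h 29 min + 10 h 25 min + 7 h 37 min + 9 h 44 min = 46 h 38 min.

46 h 38 min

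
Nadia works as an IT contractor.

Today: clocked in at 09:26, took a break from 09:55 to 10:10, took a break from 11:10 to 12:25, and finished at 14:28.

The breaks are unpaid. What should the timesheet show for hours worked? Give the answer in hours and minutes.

3 h 32 min

Today: 09:26–14:28 = 5 h 2 min; less 90 min break → 3 h 32 min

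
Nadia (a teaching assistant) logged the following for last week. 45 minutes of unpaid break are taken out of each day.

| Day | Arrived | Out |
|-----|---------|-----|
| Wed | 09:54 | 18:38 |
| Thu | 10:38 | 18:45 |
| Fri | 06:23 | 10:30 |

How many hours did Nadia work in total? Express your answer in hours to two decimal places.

18.72 hours

Wed: 09:54–18:38 = 8 h 44 min; less 45 min break → 7 h 59 min
Thu: 10:38–18:45 = 8 h 7 min; less 45 min break → 7 h 22 min
Fri: 06:23–10:30 = 4 h 7 min; less 45 min break → 3 h 22 min
Total: 7 h 59 min + 7 h 22 min + 3 h 22 min = 18 h 43 min.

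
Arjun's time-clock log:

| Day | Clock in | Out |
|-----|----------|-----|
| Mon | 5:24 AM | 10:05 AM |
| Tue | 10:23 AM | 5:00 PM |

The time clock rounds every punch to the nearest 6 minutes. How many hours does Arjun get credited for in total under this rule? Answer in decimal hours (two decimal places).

Mon: in 5:24 AM→5:24 AM, out 10:05 AM→10:06 AM; 4 h 42 min
Tue: in 10:23 AM→10:24 AM, out 5:00 PM→5:00 PM; 6 h 36 min
Total credited: 11 h 18 min.

11.30 hours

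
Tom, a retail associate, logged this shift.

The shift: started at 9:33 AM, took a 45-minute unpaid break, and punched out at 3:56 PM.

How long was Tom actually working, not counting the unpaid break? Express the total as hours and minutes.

The shift: 9:33 AM–3:56 PM = 6 h 23 min; less 45 min break → 5 h 38 min

5 h 38 min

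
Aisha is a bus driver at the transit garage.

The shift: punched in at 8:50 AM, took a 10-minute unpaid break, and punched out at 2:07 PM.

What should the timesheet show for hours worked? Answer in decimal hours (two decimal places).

5.12 hours

The shift: 8:50 AM–2:07 PM = 5 h 17 min; less 10 min break → 5 h 7 min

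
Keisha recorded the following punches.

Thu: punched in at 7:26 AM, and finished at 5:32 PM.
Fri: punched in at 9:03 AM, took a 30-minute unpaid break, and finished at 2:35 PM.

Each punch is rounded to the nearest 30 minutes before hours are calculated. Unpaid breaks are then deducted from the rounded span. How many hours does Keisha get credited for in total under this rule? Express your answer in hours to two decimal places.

15.00 hours

Thu: in 7:26 AM→7:30 AM, out 5:32 PM→5:30 PM; 10 h 0 min
Fri: in 9:03 AM→9:00 AM, out 2:35 PM→2:30 PM; 5 h 30 min − 30 min = 5 h 0 min
Total credited: 15 h 0 min.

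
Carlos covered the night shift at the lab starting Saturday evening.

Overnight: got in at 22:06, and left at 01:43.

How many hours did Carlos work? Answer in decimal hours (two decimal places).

Overnight: 22:06 → midnight = 1 h 54 min; midnight → 01:43 = 1 h 43 min; span 3 h 37 min

3.62 hours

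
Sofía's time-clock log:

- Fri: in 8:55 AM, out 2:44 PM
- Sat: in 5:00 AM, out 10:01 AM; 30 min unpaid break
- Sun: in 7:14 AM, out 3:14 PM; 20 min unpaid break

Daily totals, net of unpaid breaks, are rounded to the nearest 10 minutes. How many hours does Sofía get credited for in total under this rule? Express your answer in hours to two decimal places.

18.00 hours

Fri: 8:55 AM–2:44 PM = 5 h 49 min → rounds to 5 h 50 min
Sat: 5:00 AM–10:01 AM = 5 h 1 min − 30 min = 4 h 31 min → rounds to 4 h 30 min
Sun: 7:14 AM–3:14 PM = 8 h 0 min − 20 min = 7 h 40 min → rounds to 7 h 40 min
Total credited: 18 h 0 min.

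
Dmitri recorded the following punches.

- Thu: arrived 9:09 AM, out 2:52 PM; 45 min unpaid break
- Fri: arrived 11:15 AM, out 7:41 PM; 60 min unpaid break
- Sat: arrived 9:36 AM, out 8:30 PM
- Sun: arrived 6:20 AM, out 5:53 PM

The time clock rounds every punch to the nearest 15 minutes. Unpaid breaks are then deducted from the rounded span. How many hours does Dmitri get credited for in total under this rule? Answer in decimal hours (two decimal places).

35.00 hours

Thu: in 9:09 AM→9:15 AM, out 2:52 PM→2:45 PM; 5 h 30 min − 45 min = 4 h 45 min
Fri: in 11:15 AM→11:15 AM, out 7:41 PM→7:45 PM; 8 h 30 min − 60 min = 7 h 30 min
Sat: in 9:36 AM→9:30 AM, out 8:30 PM→8:30 PM; 11 h 0 min
Sun: in 6:20 AM→6:15 AM, out 5:53 PM→6:00 PM; 11 h 45 min
Total credited: 35 h 0 min.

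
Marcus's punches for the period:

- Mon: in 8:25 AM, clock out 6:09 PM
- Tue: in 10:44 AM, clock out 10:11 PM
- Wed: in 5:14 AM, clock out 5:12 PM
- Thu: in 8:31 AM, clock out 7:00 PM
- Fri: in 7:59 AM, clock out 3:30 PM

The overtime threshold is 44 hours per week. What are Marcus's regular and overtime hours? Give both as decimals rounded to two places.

Mon: 8:25 AM–6:09 PM = 9 h 44 min
Tue: 10:44 AM–10:11 PM = 11 h 27 min
Wed: 5:14 AM–5:12 PM = 11 h 58 min
Thu: 8:31 AM–7:00 PM = 10 h 29 min
Fri: 7:59 AM–3:30 PM = 7 h 31 min
Total worked: 51 h 9 min = 51.15 h.
Threshold 44 h → overtime 7 h 9 min, regular 44 h 0 min.

Regular 44.00 hours, overtime 7.15 hours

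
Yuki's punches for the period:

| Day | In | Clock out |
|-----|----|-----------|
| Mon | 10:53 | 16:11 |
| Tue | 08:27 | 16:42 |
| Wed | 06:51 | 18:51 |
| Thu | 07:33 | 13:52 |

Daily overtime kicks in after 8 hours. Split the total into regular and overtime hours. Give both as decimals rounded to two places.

Regular 27.62 hours, overtime 4.25 hours

Mon: 10:53–16:11 = 5 h 18 min
Tue: 08:27–16:42 = 8 h 15 min
Wed: 06:51–18:51 = 12 h 0 min
Thu: 07:33–13:52 = 6 h 19 min
Mon reg 5 h 18 min / OT 0 h 0 min; Tue reg 8 h 0 min / OT 0 h 15 min; Wed reg 8 h 0 min / OT 4 h 0 min; Thu reg 6 h 19 min / OT 0 h 0 min.
Totals: regular 27 h 37 min, overtime 4 h 15 min.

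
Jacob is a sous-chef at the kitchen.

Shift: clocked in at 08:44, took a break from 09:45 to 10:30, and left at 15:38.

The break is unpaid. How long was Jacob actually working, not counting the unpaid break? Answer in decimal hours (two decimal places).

Shift: 08:44–15:38 = 6 h 54 min; less 45 min break → 6 h 9 min

6.15 hours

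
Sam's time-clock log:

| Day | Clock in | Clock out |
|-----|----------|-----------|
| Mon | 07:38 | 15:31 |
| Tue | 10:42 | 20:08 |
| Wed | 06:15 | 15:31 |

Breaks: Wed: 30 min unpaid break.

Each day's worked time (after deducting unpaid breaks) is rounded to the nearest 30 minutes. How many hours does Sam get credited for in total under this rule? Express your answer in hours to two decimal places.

Mon: 07:38–15:31 = 7 h 53 min → rounds to 8 h 0 min
Tue: 10:42–20:08 = 9 h 26 min → rounds to 9 h 30 min
Wed: 06:15–15:31 = 9 h 16 min − 30 min = 8 h 46 min → rounds to 9 h 0 min
Total credited: 26 h 30 min.

26.50 hours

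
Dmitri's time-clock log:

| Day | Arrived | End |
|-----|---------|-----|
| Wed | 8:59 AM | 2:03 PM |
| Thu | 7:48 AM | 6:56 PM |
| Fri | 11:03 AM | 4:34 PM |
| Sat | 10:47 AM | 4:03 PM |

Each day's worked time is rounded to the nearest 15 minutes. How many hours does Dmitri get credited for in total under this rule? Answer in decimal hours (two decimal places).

Wed: 8:59 AM–2:03 PM = 5 h 4 min → rounds to 5 h 0 min
Thu: 7:48 AM–6:56 PM = 11 h 8 min → rounds to 11 h 15 min
Fri: 11:03 AM–4:34 PM = 5 h 31 min → rounds to 5 h 30 min
Sat: 10:47 AM–4:03 PM = 5 h 16 min → rounds to 5 h 15 min
Total credited: 27 h 0 min.

27.00 hours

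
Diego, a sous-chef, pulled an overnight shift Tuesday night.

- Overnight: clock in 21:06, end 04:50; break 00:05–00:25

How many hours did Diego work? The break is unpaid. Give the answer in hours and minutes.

Overnight: 21:06 → midnight = 2 h 54 min; midnight → 04:50 = 4 h 50 min; span 7 h 44 min; less 20 min break → 7 h 24 min

7 h 24 min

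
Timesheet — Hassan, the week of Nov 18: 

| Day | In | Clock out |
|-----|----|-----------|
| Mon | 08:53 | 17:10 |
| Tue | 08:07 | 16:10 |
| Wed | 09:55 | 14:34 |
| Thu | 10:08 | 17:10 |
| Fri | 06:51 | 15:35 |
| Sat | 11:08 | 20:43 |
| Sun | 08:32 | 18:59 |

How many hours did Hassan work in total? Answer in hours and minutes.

Mon: 08:53–17:10 = 8 h 17 min
Tue: 08:07–16:10 = 8 h 3 min
Wed: 09:55–14:34 = 4 h 39 min
Thu: 10:08–17:10 = 7 h 2 min
Fri: 06:51–15:35 = 8 h 44 min
Sat: 11:08–20:43 = 9 h 35 min
Sun: 08:32–18:59 = 10 h 27 min
Total: 8 h 17 min + 8 h 3 min + 4 h 39 min + 7 h 2 min + 8 h 44 min + 9 h 35 min + 10 h 27 min = 56 h 47 min.

56 h 47 min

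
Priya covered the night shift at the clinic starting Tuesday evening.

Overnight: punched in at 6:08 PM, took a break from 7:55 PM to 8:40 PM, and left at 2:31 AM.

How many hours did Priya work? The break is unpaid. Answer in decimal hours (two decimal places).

Overnight: 6:08 PM → midnight = 5 h 52 min; midnight → 2:31 AM = 2 h 31 min; span 8 h 23 min; less 45 min break → 7 h 38 min

7.63 hours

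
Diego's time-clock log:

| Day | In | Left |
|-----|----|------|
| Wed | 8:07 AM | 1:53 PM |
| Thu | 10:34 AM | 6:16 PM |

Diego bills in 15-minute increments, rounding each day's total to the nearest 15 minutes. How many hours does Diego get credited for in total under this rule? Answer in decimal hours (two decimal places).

Wed: 8:07 AM–1:53 PM = 5 h 46 min → rounds to 5 h 45 min
Thu: 10:34 AM–6:16 PM = 7 h 42 min → rounds to 7 h 45 min
Total credited: 13 h 30 min.

13.50 hours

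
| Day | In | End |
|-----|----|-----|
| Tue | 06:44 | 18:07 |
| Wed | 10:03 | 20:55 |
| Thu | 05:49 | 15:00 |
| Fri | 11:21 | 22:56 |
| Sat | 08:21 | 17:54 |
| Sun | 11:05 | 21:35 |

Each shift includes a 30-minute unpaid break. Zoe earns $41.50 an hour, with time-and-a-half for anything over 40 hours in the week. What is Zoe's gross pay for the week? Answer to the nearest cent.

$2909.15

Tue: 06:44–18:07 = 11 h 23 min; less 30 min break → 10 h 53 min
Wed: 10:03–20:55 = 10 h 52 min; less 30 min break → 10 h 22 min
Thu: 05:49–15:00 = 9 h 11 min; less 30 min break → 8 h 41 min
Fri: 11:21–22:56 = 11 h 35 min; less 30 min break → 11 h 5 min
Sat: 08:21–17:54 = 9 h 33 min; less 30 min break → 9 h 3 min
Sun: 11:05–21:35 = 10 h 30 min; less 30 min break → 10 h 0 min
Total worked: 60 h 4 min = 3604 min.
Regular 40 h 0 min = 2400 min at $41.50/h; overtime 20 h 4 min = 1204 min at $62.25/h.
Pay = (2400 × $41.50 + 1204 × $62.25) ÷ 60 = $2909.15.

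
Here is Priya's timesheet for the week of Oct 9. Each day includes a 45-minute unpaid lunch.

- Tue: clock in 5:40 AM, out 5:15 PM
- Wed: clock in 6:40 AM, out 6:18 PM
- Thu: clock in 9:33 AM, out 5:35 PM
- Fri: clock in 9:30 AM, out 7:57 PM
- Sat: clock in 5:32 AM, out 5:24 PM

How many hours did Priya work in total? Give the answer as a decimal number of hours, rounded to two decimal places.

49.82 hours

Tue: 5:40 AM–5:15 PM = 11 h 35 min; less 45 min break → 10 h 50 min
Wed: 6:40 AM–6:18 PM = 11 h 38 min; less 45 min break → 10 h 53 min
Thu: 9:33 AM–5:35 PM = 8 h 2 min; less 45 min break → 7 h 17 min
Fri: 9:30 AM–7:57 PM = 10 h 27 min; less 45 min break → 9 h 42 min
Sat: 5:32 AM–5:24 PM = 11 h 52 min; less 45 min break → 11 h 7 min
Total: 10 h 50 min + 10 h 53 min + 7 h 17 min + 9 h 42 min + 11 h 7 min = 49 h 49 min.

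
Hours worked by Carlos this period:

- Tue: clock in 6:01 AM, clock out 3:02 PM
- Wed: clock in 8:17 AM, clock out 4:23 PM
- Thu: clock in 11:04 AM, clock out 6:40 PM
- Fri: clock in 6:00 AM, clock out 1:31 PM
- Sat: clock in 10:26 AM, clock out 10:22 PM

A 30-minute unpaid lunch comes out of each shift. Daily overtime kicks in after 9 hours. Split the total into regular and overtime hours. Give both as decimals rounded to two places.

Tue: 6:01 AM–3:02 PM = 9 h 1 min; less 30 min break → 8 h 31 min
Wed: 8:17 AM–4:23 PM = 8 h 6 min; less 30 min break → 7 h 36 min
Thu: 11:04 AM–6:40 PM = 7 h 36 min; less 30 min break → 7 h 6 min
Fri: 6:00 AM–1:31 PM = 7 h 31 min; less 30 min break → 7 h 1 min
Sat: 10:26 AM–10:22 PM = 11 h 56 min; less 30 min break → 11 h 26 min
Tue reg 8 h 31 min / OT 0 h 0 min; Wed reg 7 h 36 min / OT 0 h 0 min; Thu reg 7 h 6 min / OT 0 h 0 min; Fri reg 7 h 1 min / OT 0 h 0 min; Sat reg 9 h 0 min / OT 2 h 26 min.
Totals: regular 39 h 14 min, overtime 2 h 26 min.

Regular 39.23 hours, overtime 2.43 hours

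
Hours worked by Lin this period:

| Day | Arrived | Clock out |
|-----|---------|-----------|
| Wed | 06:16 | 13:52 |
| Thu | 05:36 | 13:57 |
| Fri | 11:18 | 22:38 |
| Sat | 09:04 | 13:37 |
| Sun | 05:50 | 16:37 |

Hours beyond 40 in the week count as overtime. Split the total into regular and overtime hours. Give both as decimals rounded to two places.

Regular 40.00 hours, overtime 2.62 hours

Wed: 06:16–13:52 = 7 h 36 min
Thu: 05:36–13:57 = 8 h 21 min
Fri: 11:18–22:38 = 11 h 20 min
Sat: 09:04–13:37 = 4 h 33 min
Sun: 05:50–16:37 = 10 h 47 min
Total worked: 42 h 37 min = 42.62 h.
Threshold 40 h → overtime 2 h 37 min, regular 40 h 0 min.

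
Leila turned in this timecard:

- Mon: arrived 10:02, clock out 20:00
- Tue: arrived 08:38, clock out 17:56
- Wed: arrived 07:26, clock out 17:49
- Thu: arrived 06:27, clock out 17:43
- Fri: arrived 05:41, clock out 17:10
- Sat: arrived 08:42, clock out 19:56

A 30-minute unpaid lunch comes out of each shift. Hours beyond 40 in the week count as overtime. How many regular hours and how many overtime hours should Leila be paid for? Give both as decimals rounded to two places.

Regular 40.00 hours, overtime 20.63 hours

Mon: 10:02–20:00 = 9 h 58 min; less 30 min break → 9 h 28 min
Tue: 08:38–17:56 = 9 h 18 min; less 30 min break → 8 h 48 min
Wed: 07:26–17:49 = 10 h 23 min; less 30 min break → 9 h 53 min
Thu: 06:27–17:43 = 11 h 16 min; less 30 min break → 10 h 46 min
Fri: 05:41–17:10 = 11 h 29 min; less 30 min break → 10 h 59 min
Sat: 08:42–19:56 = 11 h 14 min; less 30 min break → 10 h 44 min
Total worked: 60 h 38 min = 60.63 h.
Threshold 40 h → overtime 20 h 38 min, regular 40 h 0 min.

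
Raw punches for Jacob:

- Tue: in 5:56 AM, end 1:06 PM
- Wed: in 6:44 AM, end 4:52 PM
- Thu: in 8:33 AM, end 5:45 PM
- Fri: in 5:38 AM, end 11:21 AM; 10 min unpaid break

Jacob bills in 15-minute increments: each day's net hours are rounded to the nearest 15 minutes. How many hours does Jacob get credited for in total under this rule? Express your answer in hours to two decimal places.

32.25 hours

Tue: 5:56 AM–1:06 PM = 7 h 10 min → rounds to 7 h 15 min
Wed: 6:44 AM–4:52 PM = 10 h 8 min → rounds to 10 h 15 min
Thu: 8:33 AM–5:45 PM = 9 h 12 min → rounds to 9 h 15 min
Fri: 5:38 AM–11:21 AM = 5 h 43 min − 10 min = 5 h 33 min → rounds to 5 h 30 min
Total credited: 32 h 15 min.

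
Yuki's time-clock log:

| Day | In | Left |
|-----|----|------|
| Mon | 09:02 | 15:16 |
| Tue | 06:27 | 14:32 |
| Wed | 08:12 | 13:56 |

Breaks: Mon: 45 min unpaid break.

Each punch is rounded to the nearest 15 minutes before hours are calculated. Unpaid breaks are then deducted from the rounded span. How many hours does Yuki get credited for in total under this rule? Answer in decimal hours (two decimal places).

Mon: in 09:02→09:00, out 15:16→15:15; 6 h 15 min − 45 min = 5 h 30 min
Tue: in 06:27→06:30, out 14:32→14:30; 8 h 0 min
Wed: in 08:12→08:15, out 13:56→14:00; 5 h 45 min
Total credited: 19 h 15 min.

19.25 hours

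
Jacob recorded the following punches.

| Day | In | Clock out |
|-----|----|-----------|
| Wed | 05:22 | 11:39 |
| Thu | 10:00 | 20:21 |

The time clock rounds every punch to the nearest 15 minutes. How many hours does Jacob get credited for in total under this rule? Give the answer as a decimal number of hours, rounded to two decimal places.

Wed: in 05:22→05:15, out 11:39→11:45; 6 h 30 min
Thu: in 10:00→10:00, out 20:21→20:15; 10 h 15 min
Total credited: 16 h 45 min.

16.75 hours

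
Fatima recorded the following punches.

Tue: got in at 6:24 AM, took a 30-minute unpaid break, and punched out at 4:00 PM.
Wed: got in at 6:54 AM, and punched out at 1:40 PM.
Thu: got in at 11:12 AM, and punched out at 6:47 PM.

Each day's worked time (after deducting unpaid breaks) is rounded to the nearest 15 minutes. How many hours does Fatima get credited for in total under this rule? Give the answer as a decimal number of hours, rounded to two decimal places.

Tue: 6:24 AM–4:00 PM = 9 h 36 min − 30 min = 9 h 6 min → rounds to 9 h 0 min
Wed: 6:54 AM–1:40 PM = 6 h 46 min → rounds to 6 h 45 min
Thu: 11:12 AM–6:47 PM = 7 h 35 min → rounds to 7 h 30 min
Total credited: 23 h 15 min.

23.25 hours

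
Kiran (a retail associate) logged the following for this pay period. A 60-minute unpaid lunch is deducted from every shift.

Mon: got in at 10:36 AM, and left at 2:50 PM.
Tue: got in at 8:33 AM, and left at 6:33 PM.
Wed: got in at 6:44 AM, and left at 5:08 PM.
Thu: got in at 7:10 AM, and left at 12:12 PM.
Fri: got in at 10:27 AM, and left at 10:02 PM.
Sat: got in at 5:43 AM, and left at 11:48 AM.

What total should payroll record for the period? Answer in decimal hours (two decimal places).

Mon: 10:36 AM–2:50 PM = 4 h 14 min; less 60 min break → 3 h 14 min
Tue: 8:33 AM–6:33 PM = 10 h 0 min; less 60 min break → 9 h 0 min
Wed: 6:44 AM–5:08 PM = 10 h 24 min; less 60 min break → 9 h 24 min
Thu: 7:10 AM–12:12 PM = 5 h 2 min; less 60 min break → 4 h 2 min
Fri: 10:27 AM–10:02 PM = 11 h 35 min; less 60 min break → 10 h 35 min
Sat: 5:43 AM–11:48 AM = 6 h 5 min; less 60 min break → 5 h 5 min
Total: 3 h 14 min + 9 h 0 min + 9 h 24 min + 4 h 2 min + 10 h 35 min + 5 h 5 min = 41 h 20 min.

41.33 hours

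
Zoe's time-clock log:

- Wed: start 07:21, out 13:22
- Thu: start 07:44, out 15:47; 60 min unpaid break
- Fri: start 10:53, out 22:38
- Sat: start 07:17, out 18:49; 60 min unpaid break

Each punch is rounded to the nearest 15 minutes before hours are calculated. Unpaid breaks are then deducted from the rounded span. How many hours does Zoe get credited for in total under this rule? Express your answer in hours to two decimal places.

35.25 hours

Wed: in 07:21→07:15, out 13:22→13:15; 6 h 0 min
Thu: in 07:44→07:45, out 15:47→15:45; 8 h 0 min − 60 min = 7 h 0 min
Fri: in 10:53→11:00, out 22:38→22:45; 11 h 45 min
Sat: in 07:17→07:15, out 18:49→18:45; 11 h 30 min − 60 min = 10 h 30 min
Total credited: 35 h 15 min.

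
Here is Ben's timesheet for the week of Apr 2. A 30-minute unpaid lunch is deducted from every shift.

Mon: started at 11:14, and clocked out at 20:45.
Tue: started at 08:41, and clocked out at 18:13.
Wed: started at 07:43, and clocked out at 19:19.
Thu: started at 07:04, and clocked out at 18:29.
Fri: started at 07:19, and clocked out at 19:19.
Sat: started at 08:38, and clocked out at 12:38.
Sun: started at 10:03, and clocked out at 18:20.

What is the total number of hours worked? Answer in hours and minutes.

Mon: 11:14–20:45 = 9 h 31 min; less 30 min break → 9 h 1 min
Tue: 08:41–18:13 = 9 h 32 min; less 30 min break → 9 h 2 min
Wed: 07:43–19:19 = 11 h 36 min; less 30 min break → 11 h 6 min
Thu: 07:04–18:29 = 11 h 25 min; less 30 min break → 10 h 55 min
Fri: 07:19–19:19 = 12 h 0 min; less 30 min break → 11 h 30 min
Sat: 08:38–12:38 = 4 h 0 min; less 30 min break → 3 h 30 min
Sun: 10:03–18:20 = 8 h 17 min; less 30 min break → 7 h 47 min
Total: 9 h 1 min + 9 h 2 min + 11 h 6 min + 10 h 55 min + 11 h 30 min + 3 h 30 min + 7 h 47 min = 62 h 51 min.

62 h 51 min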